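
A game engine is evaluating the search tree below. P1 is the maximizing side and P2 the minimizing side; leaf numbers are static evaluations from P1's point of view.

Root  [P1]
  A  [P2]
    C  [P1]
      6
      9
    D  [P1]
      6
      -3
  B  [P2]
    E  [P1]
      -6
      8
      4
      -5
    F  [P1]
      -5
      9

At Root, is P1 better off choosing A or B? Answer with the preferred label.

C (P1): max(6, 9) = 9
D (P1): max(6, -3) = 6
A (P2): min(9, 6) = 6
E (P1): max(-6, 8, 4, -5) = 8
F (P1): max(-5, 9) = 9
B (P2): min(8, 9) = 8
P1 prefers the higher value; A=6, B=8. B is better since 8 > 6.

B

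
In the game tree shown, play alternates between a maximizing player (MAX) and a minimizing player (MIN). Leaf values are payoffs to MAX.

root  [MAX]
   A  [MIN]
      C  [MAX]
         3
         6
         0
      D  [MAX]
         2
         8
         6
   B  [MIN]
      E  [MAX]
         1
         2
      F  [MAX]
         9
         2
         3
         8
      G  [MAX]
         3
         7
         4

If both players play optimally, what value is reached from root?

6

C (MAX): max(3, 6, 0) = 6
D (MAX): max(2, 8, 6) = 8
A (MIN): min(6, 8) = 6
E (MAX): max(1, 2) = 2
F (MAX): max(9, 2, 3, 8) = 9
G (MAX): max(3, 7, 4) = 7
B (MIN): min(2, 9, 7) = 2
root (MAX): max(6, 2) = 6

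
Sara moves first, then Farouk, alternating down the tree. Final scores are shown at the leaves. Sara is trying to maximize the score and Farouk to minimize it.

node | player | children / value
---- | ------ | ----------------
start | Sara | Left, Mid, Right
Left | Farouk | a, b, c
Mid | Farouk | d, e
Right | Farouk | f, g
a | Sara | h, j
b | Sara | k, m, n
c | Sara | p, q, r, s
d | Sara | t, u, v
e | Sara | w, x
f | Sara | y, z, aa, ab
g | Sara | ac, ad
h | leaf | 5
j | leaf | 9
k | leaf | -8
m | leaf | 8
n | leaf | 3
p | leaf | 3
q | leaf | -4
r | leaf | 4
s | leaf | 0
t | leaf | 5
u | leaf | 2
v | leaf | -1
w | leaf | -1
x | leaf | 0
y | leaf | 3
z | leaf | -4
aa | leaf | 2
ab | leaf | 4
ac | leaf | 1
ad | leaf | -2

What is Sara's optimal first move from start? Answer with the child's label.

a (Sara): max(5, 9) = 9
b (Sara): max(-8, 8, 3) = 8
c (Sara): max(3, -4, 4, 0) = 4
Left (Farouk): min(9, 8, 4) = 4
d (Sara): max(5, 2, -1) = 5
e (Sara): max(-1, 0) = 0
Mid (Farouk): min(5, 0) = 0
f (Sara): max(3, -4, 2, 4) = 4
g (Sara): max(1, -2) = 1
Right (Farouk): min(4, 1) = 1
start (Sara): max(4, 0, 1) = 4
Sara at start wants the highest of {Left=4, Mid=0, Right=1}, so chooses Left.

Left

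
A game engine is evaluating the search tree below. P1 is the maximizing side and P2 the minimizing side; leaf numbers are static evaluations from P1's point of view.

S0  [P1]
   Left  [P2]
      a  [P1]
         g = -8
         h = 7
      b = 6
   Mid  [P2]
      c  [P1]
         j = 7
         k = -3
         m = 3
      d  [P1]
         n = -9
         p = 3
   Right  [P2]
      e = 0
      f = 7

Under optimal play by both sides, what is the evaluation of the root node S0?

a (P1): max(-8, 7) = 7
Left (P2): min(7, 6) = 6
c (P1): max(7, -3, 3) = 7
d (P1): max(-9, 3) = 3
Mid (P2): min(7, 3) = 3
Right (P2): min(0, 7) = 0
S0 (P1): max(6, 3, 0) = 6

6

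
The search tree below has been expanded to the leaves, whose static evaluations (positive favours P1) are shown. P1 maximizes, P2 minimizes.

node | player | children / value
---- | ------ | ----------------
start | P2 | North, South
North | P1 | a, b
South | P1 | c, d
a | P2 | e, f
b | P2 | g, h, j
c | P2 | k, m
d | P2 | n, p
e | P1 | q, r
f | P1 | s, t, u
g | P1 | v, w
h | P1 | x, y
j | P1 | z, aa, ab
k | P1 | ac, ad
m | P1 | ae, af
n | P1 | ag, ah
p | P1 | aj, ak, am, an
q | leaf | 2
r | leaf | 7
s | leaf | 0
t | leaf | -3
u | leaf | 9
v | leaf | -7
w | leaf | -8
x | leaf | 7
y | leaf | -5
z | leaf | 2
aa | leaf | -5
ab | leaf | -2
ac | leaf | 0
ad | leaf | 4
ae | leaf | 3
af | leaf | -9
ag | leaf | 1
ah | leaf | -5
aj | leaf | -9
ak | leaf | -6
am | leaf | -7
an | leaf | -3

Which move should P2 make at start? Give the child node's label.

e (P1): max(2, 7) = 7
f (P1): max(0, -3, 9) = 9
a (P2): min(7, 9) = 7
g (P1): max(-7, -8) = -7
h (P1): max(7, -5) = 7
j (P1): max(2, -5, -2) = 2
b (P2): min(-7, 7, 2) = -7
North (P1): max(7, -7) = 7
k (P1): max(0, 4) = 4
m (P1): max(3, -9) = 3
c (P2): min(4, 3) = 3
n (P1): max(1, -5) = 1
p (P1): max(-9, -6, -7, -3) = -3
d (P2): min(1, -3) = -3
South (P1): max(3, -3) = 3
start (P2): min(7, 3) = 3
P2 at start wants the lowest of {North=7, South=3}, so chooses South.

South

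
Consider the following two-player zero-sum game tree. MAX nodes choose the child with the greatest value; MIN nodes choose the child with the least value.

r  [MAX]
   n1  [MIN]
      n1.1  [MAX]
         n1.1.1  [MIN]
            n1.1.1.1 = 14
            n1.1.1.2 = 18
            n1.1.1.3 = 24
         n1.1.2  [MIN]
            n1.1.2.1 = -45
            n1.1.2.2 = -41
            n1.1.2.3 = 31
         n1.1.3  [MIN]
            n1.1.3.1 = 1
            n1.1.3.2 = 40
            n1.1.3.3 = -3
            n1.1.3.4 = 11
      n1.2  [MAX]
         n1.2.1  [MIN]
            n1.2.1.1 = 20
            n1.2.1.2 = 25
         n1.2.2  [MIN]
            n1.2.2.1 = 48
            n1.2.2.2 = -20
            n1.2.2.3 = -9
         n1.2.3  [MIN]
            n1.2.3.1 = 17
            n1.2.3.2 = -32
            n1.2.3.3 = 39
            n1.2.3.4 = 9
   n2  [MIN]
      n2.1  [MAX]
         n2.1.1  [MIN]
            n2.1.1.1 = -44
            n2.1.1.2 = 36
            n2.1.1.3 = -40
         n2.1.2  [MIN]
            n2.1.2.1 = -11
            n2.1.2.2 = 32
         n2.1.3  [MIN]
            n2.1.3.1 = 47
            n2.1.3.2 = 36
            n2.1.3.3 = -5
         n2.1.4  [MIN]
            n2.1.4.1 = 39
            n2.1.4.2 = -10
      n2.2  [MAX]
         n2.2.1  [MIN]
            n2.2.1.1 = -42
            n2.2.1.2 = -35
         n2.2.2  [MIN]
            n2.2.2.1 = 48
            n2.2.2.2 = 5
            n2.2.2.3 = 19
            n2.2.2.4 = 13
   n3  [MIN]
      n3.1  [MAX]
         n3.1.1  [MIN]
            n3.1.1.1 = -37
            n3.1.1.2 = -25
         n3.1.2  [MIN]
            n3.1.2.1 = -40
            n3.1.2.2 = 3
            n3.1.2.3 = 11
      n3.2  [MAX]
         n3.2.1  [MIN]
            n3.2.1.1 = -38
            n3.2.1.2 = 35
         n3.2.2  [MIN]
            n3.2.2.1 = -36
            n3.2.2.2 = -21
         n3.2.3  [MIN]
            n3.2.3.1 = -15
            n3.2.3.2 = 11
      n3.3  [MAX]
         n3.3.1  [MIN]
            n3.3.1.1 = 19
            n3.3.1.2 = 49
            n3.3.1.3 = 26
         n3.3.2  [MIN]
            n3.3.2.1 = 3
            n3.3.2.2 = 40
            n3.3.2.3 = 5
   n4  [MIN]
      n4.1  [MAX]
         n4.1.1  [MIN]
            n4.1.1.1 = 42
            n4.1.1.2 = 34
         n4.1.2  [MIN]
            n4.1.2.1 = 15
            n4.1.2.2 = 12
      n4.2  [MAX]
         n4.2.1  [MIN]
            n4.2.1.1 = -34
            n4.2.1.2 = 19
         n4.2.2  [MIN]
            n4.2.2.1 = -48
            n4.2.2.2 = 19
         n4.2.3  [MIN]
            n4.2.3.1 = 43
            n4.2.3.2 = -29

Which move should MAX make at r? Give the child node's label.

n1

n1.1.1 (MIN): min(14, 18, 24) = 14
n1.1.2 (MIN): min(-45, -41, 31) = -45
n1.1.3 (MIN): min(1, 40, -3, 11) = -3
n1.1 (MAX): max(14, -45, -3) = 14
n1.2.1 (MIN): min(20, 25) = 20
n1.2.2 (MIN): min(48, -20, -9) = -20
n1.2.3 (MIN): min(17, -32, 39, 9) = -32
n1.2 (MAX): max(20, -20, -32) = 20
n1 (MIN): min(14, 20) = 14
n2.1.1 (MIN): min(-44, 36, -40) = -44
n2.1.2 (MIN): min(-11, 32) = -11
n2.1.3 (MIN): min(47, 36, -5) = -5
n2.1.4 (MIN): min(39, -10) = -10
n2.1 (MAX): max(-44, -11, -5, -10) = -5
n2.2.1 (MIN): min(-42, -35) = -42
n2.2.2 (MIN): min(48, 5, 19, 13) = 5
n2.2 (MAX): max(-42, 5) = 5
n2 (MIN): min(-5, 5) = -5
n3.1.1 (MIN): min(-37, -25) = -37
n3.1.2 (MIN): min(-40, 3, 11) = -40
n3.1 (MAX): max(-37, -40) = -37
n3.2.1 (MIN): min(-38, 35) = -38
n3.2.2 (MIN): min(-36, -21) = -36
n3.2.3 (MIN): min(-15, 11) = -15
n3.2 (MAX): max(-38, -36, -15) = -15
n3.3.1 (MIN): min(19, 49, 26) = 19
n3.3.2 (MIN): min(3, 40, 5) = 3
n3.3 (MAX): max(19, 3) = 19
n3 (MIN): min(-37, -15, 19) = -37
n4.1.1 (MIN): min(42, 34) = 34
n4.1.2 (MIN): min(15, 12) = 12
n4.1 (MAX): max(34, 12) = 34
n4.2.1 (MIN): min(-34, 19) = -34
n4.2.2 (MIN): min(-48, 19) = -48
n4.2.3 (MIN): min(43, -29) = -29
n4.2 (MAX): max(-34, -48, -29) = -29
n4 (MIN): min(34, -29) = -29
r (MAX): max(14, -5, -37, -29) = 14
MAX at r wants the highest of {n1=14, n2=-5, n3=-37, n4=-29}, so chooses n1.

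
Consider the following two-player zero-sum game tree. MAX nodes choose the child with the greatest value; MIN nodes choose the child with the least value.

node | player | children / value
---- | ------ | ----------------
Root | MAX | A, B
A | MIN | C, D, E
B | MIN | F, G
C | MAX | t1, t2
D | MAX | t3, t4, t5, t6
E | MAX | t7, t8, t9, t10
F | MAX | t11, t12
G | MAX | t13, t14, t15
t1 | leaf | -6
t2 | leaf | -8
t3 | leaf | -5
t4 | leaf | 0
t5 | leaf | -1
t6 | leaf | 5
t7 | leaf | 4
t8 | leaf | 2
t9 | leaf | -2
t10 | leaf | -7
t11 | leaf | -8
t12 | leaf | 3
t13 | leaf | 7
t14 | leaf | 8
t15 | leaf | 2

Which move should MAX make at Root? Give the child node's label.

B

C (MAX): max(-6, -8) = -6
D (MAX): max(-5, 0, -1, 5) = 5
E (MAX): max(4, 2, -2, -7) = 4
A (MIN): min(-6, 5, 4) = -6
F (MAX): max(-8, 3) = 3
G (MAX): max(7, 8, 2) = 8
B (MIN): min(3, 8) = 3
Root (MAX): max(-6, 3) = 3
MAX at Root wants the highest of {A=-6, B=3}, so chooses B.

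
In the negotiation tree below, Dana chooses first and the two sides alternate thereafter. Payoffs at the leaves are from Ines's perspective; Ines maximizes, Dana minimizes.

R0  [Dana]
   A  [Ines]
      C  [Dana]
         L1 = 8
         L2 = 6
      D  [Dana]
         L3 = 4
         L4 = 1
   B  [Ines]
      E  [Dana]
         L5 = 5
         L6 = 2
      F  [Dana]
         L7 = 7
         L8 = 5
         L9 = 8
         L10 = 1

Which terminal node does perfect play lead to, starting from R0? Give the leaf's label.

C (Dana): min(8, 6) = 6
D (Dana): min(4, 1) = 1
A (Ines): max(6, 1) = 6
E (Dana): min(5, 2) = 2
F (Dana): min(7, 5, 8, 1) = 1
B (Ines): max(2, 1) = 2
R0 (Dana): min(6, 2) = 2
At R0, Dana picks B (lowest: 2).
At B, Ines picks E (highest: 2).
At E, Dana picks L6 (lowest: 2).
Terminal value 2.

L6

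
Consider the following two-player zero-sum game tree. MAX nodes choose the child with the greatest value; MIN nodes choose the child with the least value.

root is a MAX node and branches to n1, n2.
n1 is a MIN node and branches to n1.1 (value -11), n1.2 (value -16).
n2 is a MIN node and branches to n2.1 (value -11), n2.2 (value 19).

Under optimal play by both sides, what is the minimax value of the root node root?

n1 (MIN): min(-11, -16) = -16
n2 (MIN): min(-11, 19) = -11
root (MAX): max(-16, -11) = -11

-11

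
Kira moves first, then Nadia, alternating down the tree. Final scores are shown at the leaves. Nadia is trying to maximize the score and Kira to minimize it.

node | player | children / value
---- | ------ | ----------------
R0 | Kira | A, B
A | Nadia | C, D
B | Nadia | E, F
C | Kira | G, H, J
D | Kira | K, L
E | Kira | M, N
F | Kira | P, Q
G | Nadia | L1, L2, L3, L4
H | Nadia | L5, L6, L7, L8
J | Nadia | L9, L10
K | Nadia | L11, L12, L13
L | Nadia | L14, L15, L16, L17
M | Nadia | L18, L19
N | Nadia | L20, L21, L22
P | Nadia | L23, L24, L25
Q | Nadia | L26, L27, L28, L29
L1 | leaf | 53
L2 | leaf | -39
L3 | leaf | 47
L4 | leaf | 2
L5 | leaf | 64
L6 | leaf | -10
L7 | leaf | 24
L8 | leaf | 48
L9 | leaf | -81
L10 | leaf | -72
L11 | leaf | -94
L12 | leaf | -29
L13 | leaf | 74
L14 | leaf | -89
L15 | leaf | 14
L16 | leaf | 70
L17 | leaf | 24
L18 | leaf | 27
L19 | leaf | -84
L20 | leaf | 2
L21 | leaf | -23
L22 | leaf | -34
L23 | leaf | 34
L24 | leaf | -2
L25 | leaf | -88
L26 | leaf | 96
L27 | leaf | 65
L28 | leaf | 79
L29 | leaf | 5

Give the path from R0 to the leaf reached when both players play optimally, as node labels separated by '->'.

R0 -> B -> F -> P -> L23

G (Nadia): max(53, -39, 47, 2) = 53
H (Nadia): max(64, -10, 24, 48) = 64
J (Nadia): max(-81, -72) = -72
C (Kira): min(53, 64, -72) = -72
K (Nadia): max(-94, -29, 74) = 74
L (Nadia): max(-89, 14, 70, 24) = 70
D (Kira): min(74, 70) = 70
A (Nadia): max(-72, 70) = 70
M (Nadia): max(27, -84) = 27
N (Nadia): max(2, -23, -34) = 2
E (Kira): min(27, 2) = 2
P (Nadia): max(34, -2, -88) = 34
Q (Nadia): max(96, 65, 79, 5) = 96
F (Kira): min(34, 96) = 34
B (Nadia): max(2, 34) = 34
R0 (Kira): min(70, 34) = 34
At R0, Kira picks B (lowest: 34).
At B, Nadia picks F (highest: 34).
At F, Kira picks P (lowest: 34).
At P, Nadia picks L23 (highest: 34).
Terminal value 34.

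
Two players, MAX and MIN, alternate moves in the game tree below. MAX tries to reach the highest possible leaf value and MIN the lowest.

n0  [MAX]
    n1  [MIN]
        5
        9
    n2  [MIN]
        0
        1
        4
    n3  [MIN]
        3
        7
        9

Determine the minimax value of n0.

5

n1 (MIN): min(5, 9) = 5
n2 (MIN): min(0, 1, 4) = 0
n3 (MIN): min(3, 7, 9) = 3
n0 (MAX): max(5, 0, 3) = 5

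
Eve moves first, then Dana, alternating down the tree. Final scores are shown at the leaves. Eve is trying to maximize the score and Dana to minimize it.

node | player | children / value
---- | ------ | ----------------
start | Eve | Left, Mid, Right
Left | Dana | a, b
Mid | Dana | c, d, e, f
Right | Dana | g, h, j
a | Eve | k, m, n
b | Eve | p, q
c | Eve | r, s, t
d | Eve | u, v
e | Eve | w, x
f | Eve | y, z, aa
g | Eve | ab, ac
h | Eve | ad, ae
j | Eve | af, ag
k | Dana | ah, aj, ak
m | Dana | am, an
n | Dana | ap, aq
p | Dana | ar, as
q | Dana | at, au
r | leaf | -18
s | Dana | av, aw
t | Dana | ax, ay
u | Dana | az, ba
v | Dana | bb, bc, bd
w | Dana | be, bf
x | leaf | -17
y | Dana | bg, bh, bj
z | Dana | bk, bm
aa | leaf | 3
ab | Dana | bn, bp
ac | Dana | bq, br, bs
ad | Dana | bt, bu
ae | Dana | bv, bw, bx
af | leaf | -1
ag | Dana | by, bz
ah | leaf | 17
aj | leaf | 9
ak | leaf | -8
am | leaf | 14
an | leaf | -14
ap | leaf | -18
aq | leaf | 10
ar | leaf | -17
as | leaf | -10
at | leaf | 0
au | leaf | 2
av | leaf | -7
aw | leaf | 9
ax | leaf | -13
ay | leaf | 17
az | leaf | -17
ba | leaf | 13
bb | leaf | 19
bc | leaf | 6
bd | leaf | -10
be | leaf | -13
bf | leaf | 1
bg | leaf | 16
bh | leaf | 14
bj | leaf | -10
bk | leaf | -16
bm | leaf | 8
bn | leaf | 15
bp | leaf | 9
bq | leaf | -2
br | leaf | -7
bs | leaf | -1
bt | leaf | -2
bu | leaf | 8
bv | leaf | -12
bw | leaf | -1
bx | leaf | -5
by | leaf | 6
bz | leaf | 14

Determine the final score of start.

k (Dana): min(17, 9, -8) = -8
m (Dana): min(14, -14) = -14
n (Dana): min(-18, 10) = -18
a (Eve): max(-8, -14, -18) = -8
p (Dana): min(-17, -10) = -17
q (Dana): min(0, 2) = 0
b (Eve): max(-17, 0) = 0
Left (Dana): min(-8, 0) = -8
s (Dana): min(-7, 9) = -7
t (Dana): min(-13, 17) = -13
c (Eve): max(-18, -7, -13) = -7
u (Dana): min(-17, 13) = -17
v (Dana): min(19, 6, -10) = -10
d (Eve): max(-17, -10) = -10
w (Dana): min(-13, 1) = -13
e (Eve): max(-13, -17) = -13
y (Dana): min(16, 14, -10) = -10
z (Dana): min(-16, 8) = -16
f (Eve): max(-10, -16, 3) = 3
Mid (Dana): min(-7, -10, -13, 3) = -13
ab (Dana): min(15, 9) = 9
ac (Dana): min(-2, -7, -1) = -7
g (Eve): max(9, -7) = 9
ad (Dana): min(-2, 8) = -2
ae (Dana): min(-12, -1, -5) = -12
h (Eve): max(-2, -12) = -2
ag (Dana): min(6, 14) = 6
j (Eve): max(-1, 6) = 6
Right (Dana): min(9, -2, 6) = -2
start (Eve): max(-8, -13, -2) = -2

-2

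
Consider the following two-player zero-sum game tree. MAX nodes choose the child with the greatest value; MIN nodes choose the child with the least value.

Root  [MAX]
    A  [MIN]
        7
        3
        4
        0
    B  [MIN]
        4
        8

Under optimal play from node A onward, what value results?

0

A (MIN): min(7, 3, 4, 0) = 0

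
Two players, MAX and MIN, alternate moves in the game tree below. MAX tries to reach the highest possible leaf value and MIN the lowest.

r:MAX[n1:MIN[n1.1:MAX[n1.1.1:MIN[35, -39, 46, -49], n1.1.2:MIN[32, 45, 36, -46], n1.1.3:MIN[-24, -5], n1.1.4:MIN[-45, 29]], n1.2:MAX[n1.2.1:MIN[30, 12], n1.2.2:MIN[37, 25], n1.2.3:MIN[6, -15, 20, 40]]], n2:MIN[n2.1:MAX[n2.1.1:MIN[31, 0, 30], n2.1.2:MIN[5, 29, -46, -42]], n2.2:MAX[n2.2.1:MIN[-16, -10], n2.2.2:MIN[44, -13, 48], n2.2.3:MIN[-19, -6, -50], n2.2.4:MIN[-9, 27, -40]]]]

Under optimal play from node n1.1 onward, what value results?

-24

n1.1.1 (MIN): min(35, -39, 46, -49) = -49
n1.1.2 (MIN): min(32, 45, 36, -46) = -46
n1.1.3 (MIN): min(-24, -5) = -24
n1.1.4 (MIN): min(-45, 29) = -45
n1.1 (MAX): max(-49, -46, -24, -45) = -24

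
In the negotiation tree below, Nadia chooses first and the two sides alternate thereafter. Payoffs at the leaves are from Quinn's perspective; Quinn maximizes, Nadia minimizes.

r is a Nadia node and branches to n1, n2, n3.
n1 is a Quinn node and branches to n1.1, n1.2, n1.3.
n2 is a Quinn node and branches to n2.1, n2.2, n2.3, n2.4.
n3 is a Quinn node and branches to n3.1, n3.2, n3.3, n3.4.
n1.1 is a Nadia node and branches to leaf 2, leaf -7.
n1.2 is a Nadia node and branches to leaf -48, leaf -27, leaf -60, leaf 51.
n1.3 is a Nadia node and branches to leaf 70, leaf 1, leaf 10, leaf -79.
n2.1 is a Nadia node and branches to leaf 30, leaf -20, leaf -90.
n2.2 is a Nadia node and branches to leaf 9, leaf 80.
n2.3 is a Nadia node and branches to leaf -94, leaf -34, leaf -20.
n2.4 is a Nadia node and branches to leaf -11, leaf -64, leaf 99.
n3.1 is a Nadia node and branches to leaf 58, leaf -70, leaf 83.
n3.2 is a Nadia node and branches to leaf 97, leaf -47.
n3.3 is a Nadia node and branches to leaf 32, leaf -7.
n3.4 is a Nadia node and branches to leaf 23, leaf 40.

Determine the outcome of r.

n1.1 (Nadia): min(2, -7) = -7
n1.2 (Nadia): min(-48, -27, -60, 51) = -60
n1.3 (Nadia): min(70, 1, 10, -79) = -79
n1 (Quinn): max(-7, -60, -79) = -7
n2.1 (Nadia): min(30, -20, -90) = -90
n2.2 (Nadia): min(9, 80) = 9
n2.3 (Nadia): min(-94, -34, -20) = -94
n2.4 (Nadia): min(-11, -64, 99) = -64
n2 (Quinn): max(-90, 9, -94, -64) = 9
n3.1 (Nadia): min(58, -70, 83) = -70
n3.2 (Nadia): min(97, -47) = -47
n3.3 (Nadia): min(32, -7) = -7
n3.4 (Nadia): min(23, 40) = 23
n3 (Quinn): max(-70, -47, -7, 23) = 23
r (Nadia): min(-7, 9, 23) = -7

-7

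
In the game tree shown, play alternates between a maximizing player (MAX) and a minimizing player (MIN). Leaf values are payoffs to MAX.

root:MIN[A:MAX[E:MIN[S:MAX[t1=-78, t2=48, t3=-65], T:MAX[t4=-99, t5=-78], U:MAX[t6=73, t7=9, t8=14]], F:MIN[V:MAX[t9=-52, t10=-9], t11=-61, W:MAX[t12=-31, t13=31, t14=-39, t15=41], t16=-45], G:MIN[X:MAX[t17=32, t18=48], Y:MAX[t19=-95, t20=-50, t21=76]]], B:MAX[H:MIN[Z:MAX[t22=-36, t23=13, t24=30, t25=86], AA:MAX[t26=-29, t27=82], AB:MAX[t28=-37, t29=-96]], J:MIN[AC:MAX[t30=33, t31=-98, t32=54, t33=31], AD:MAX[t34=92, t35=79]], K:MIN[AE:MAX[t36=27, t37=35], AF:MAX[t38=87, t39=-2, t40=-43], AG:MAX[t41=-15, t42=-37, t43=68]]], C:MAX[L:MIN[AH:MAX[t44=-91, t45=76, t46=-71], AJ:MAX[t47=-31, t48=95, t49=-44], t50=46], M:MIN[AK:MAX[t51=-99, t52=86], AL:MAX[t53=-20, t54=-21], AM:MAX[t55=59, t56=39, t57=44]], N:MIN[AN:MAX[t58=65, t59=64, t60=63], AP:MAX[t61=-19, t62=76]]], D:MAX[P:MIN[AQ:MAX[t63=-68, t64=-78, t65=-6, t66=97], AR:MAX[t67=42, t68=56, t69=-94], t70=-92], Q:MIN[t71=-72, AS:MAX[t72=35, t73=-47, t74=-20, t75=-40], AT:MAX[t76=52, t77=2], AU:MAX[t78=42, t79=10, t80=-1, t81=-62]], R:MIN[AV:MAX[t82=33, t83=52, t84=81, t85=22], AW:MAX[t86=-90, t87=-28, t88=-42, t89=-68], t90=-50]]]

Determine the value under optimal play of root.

S (MAX): max(-78, 48, -65) = 48
T (MAX): max(-99, -78) = -78
U (MAX): max(73, 9, 14) = 73
E (MIN): min(48, -78, 73) = -78
V (MAX): max(-52, -9) = -9
W (MAX): max(-31, 31, -39, 41) = 41
F (MIN): min(-9, -61, 41, -45) = -61
X (MAX): max(32, 48) = 48
Y (MAX): max(-95, -50, 76) = 76
G (MIN): min(48, 76) = 48
A (MAX): max(-78, -61, 48) = 48
Z (MAX): max(-36, 13, 30, 86) = 86
AA (MAX): max(-29, 82) = 82
AB (MAX): max(-37, -96) = -37
H (MIN): min(86, 82, -37) = -37
AC (MAX): max(33, -98, 54, 31) = 54
AD (MAX): max(92, 79) = 92
J (MIN): min(54, 92) = 54
AE (MAX): max(27, 35) = 35
AF (MAX): max(87, -2, -43) = 87
AG (MAX): max(-15, -37, 68) = 68
K (MIN): min(35, 87, 68) = 35
B (MAX): max(-37, 54, 35) = 54
AH (MAX): max(-91, 76, -71) = 76
AJ (MAX): max(-31, 95, -44) = 95
L (MIN): min(76, 95, 46) = 46
AK (MAX): max(-99, 86) = 86
AL (MAX): max(-20, -21) = -20
AM (MAX): max(59, 39, 44) = 59
M (MIN): min(86, -20, 59) = -20
AN (MAX): max(65, 64, 63) = 65
AP (MAX): max(-19, 76) = 76
N (MIN): min(65, 76) = 65
C (MAX): max(46, -20, 65) = 65
AQ (MAX): max(-68, -78, -6, 97) = 97
AR (MAX): max(42, 56, -94) = 56
P (MIN): min(97, 56, -92) = -92
AS (MAX): max(35, -47, -20, -40) = 35
AT (MAX): max(52, 2) = 52
AU (MAX): max(42, 10, -1, -62) = 42
Q (MIN): min(-72, 35, 52, 42) = -72
AV (MAX): max(33, 52, 81, 22) = 81
AW (MAX): max(-90, -28, -42, -68) = -28
R (MIN): min(81, -28, -50) = -50
D (MAX): max(-92, -72, -50) = -50
root (MIN): min(48, 54, 65, -50) = -50

-50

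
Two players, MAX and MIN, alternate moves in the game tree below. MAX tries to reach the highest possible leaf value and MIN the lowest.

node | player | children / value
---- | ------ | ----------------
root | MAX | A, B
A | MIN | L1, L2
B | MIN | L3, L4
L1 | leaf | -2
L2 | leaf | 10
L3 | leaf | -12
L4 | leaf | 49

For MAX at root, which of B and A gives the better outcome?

A

B (MIN): min(-12, 49) = -12
A (MIN): min(-2, 10) = -2
MAX prefers the higher value; B=-12, A=-2. A is better since -2 > -12.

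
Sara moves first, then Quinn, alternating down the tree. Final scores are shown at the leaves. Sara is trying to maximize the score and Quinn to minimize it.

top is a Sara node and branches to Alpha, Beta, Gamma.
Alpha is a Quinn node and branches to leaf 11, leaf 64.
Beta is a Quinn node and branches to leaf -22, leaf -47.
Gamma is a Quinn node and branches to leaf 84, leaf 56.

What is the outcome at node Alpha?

Alpha (Quinn): min(11, 64) = 11

11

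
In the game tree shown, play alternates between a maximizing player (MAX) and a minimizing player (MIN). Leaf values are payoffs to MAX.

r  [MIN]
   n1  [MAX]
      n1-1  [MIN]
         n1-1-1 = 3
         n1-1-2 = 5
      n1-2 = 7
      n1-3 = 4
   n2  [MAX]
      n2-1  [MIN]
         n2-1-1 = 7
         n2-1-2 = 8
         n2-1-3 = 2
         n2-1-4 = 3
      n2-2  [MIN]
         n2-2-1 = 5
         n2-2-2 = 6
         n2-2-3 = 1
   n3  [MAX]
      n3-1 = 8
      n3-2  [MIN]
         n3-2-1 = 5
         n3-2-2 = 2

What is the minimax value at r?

2

n1-1 (MIN): min(3, 5) = 3
n1 (MAX): max(3, 7, 4) = 7
n2-1 (MIN): min(7, 8, 2, 3) = 2
n2-2 (MIN): min(5, 6, 1) = 1
n2 (MAX): max(2, 1) = 2
n3-2 (MIN): min(5, 2) = 2
n3 (MAX): max(8, 2) = 8
r (MIN): min(7, 2, 8) = 2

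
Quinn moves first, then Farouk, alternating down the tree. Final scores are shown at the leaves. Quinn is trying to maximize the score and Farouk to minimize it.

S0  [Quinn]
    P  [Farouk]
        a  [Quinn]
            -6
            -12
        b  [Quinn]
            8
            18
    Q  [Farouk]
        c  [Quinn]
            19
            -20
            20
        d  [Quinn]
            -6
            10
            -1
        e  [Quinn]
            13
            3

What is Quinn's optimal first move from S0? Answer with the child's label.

a (Quinn): max(-6, -12) = -6
b (Quinn): max(8, 18) = 18
P (Farouk): min(-6, 18) = -6
c (Quinn): max(19, -20, 20) = 20
d (Quinn): max(-6, 10, -1) = 10
e (Quinn): max(13, 3) = 13
Q (Farouk): min(20, 10, 13) = 10
S0 (Quinn): max(-6, 10) = 10
Quinn at S0 wants the highest of {P=-6, Q=10}, so chooses Q.

Q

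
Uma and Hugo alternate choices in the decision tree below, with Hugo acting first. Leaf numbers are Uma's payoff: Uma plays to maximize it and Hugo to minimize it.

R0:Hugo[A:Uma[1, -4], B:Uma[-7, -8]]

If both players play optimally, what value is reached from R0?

A (Uma): max(1, -4) = 1
B (Uma): max(-7, -8) = -7
R0 (Hugo): min(1, -7) = -7

-7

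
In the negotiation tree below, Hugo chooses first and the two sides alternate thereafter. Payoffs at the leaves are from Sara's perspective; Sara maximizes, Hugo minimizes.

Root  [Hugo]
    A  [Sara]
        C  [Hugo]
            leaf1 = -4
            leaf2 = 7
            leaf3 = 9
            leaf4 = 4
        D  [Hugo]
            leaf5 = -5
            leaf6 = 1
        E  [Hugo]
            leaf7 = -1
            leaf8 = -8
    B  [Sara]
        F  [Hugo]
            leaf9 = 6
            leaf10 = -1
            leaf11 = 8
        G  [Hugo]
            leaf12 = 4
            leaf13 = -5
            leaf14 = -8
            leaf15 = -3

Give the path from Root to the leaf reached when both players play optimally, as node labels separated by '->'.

C (Hugo): min(-4, 7, 9, 4) = -4
D (Hugo): min(-5, 1) = -5
E (Hugo): min(-1, -8) = -8
A (Sara): max(-4, -5, -8) = -4
F (Hugo): min(6, -1, 8) = -1
G (Hugo): min(4, -5, -8, -3) = -8
B (Sara): max(-1, -8) = -1
Root (Hugo): min(-4, -1) = -4
At Root, Hugo picks A (lowest: -4).
At A, Sara picks C (highest: -4).
At C, Hugo picks leaf1 (lowest: -4).
Terminal value -4.

Root -> A -> C -> leaf1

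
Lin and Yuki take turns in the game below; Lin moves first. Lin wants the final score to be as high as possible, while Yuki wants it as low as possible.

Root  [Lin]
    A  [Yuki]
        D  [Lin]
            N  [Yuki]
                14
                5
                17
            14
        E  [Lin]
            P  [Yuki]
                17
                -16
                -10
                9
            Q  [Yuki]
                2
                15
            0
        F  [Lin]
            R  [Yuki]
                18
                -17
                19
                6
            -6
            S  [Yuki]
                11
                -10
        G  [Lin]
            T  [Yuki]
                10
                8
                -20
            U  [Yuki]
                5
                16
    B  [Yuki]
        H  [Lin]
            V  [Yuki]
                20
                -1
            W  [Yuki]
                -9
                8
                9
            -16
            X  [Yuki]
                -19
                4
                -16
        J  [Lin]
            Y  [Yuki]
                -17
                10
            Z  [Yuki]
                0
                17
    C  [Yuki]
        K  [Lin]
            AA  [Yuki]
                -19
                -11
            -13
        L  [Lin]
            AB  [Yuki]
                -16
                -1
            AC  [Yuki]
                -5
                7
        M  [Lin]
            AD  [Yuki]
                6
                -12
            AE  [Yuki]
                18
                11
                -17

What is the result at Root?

-1

N (Yuki): min(14, 5, 17) = 5
D (Lin): max(5, 14) = 14
P (Yuki): min(17, -16, -10, 9) = -16
Q (Yuki): min(2, 15) = 2
E (Lin): max(-16, 2, 0) = 2
R (Yuki): min(18, -17, 19, 6) = -17
S (Yuki): min(11, -10) = -10
F (Lin): max(-17, -6, -10) = -6
T (Yuki): min(10, 8, -20) = -20
U (Yuki): min(5, 16) = 5
G (Lin): max(-20, 5) = 5
A (Yuki): min(14, 2, -6, 5) = -6
V (Yuki): min(20, -1) = -1
W (Yuki): min(-9, 8, 9) = -9
X (Yuki): min(-19, 4, -16) = -19
H (Lin): max(-1, -9, -16, -19) = -1
Y (Yuki): min(-17, 10) = -17
Z (Yuki): min(0, 17) = 0
J (Lin): max(-17, 0) = 0
B (Yuki): min(-1, 0) = -1
AA (Yuki): min(-19, -11) = -19
K (Lin): max(-19, -13) = -13
AB (Yuki): min(-16, -1) = -16
AC (Yuki): min(-5, 7) = -5
L (Lin): max(-16, -5) = -5
AD (Yuki): min(6, -12) = -12
AE (Yuki): min(18, 11, -17) = -17
M (Lin): max(-12, -17) = -12
C (Yuki): min(-13, -5, -12) = -13
Root (Lin): max(-6, -1, -13) = -1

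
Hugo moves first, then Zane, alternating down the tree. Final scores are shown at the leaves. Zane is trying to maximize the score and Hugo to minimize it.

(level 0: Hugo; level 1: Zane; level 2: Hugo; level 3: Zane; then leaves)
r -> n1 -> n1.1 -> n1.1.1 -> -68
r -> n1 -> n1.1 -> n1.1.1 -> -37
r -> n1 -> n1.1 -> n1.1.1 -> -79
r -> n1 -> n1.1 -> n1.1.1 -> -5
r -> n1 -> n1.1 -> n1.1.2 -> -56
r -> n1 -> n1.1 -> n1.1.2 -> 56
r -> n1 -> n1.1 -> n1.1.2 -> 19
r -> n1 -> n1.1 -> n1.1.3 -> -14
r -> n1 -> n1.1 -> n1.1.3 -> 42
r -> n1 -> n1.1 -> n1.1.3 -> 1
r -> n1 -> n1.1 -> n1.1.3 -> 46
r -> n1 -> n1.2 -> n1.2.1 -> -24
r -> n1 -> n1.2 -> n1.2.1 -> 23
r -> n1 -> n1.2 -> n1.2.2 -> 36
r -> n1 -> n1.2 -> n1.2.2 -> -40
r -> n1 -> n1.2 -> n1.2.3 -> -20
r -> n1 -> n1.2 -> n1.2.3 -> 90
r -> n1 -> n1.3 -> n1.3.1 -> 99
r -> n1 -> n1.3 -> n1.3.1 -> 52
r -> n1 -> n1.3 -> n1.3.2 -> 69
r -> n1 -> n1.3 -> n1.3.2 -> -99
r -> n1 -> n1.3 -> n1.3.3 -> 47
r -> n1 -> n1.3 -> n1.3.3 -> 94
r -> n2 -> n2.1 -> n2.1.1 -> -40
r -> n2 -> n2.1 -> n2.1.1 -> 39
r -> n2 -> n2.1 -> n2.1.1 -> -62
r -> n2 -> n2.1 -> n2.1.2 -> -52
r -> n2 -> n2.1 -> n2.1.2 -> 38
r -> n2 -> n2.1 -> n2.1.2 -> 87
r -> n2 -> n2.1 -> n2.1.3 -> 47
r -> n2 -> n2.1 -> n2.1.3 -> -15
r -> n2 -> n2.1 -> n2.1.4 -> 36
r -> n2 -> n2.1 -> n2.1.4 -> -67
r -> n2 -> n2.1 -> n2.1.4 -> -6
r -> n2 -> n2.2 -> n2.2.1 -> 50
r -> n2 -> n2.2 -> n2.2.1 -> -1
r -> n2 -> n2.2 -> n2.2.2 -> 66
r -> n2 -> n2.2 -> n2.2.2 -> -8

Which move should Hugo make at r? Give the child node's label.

n1.1.1 (Zane): max(-68, -37, -79, -5) = -5
n1.1.2 (Zane): max(-56, 56, 19) = 56
n1.1.3 (Zane): max(-14, 42, 1, 46) = 46
n1.1 (Hugo): min(-5, 56, 46) = -5
n1.2.1 (Zane): max(-24, 23) = 23
n1.2.2 (Zane): max(36, -40) = 36
n1.2.3 (Zane): max(-20, 90) = 90
n1.2 (Hugo): min(23, 36, 90) = 23
n1.3.1 (Zane): max(99, 52) = 99
n1.3.2 (Zane): max(69, -99) = 69
n1.3.3 (Zane): max(47, 94) = 94
n1.3 (Hugo): min(99, 69, 94) = 69
n1 (Zane): max(-5, 23, 69) = 69
n2.1.1 (Zane): max(-40, 39, -62) = 39
n2.1.2 (Zane): max(-52, 38, 87) = 87
n2.1.3 (Zane): max(47, -15) = 47
n2.1.4 (Zane): max(36, -67, -6) = 36
n2.1 (Hugo): min(39, 87, 47, 36) = 36
n2.2.1 (Zane): max(50, -1) = 50
n2.2.2 (Zane): max(66, -8) = 66
n2.2 (Hugo): min(50, 66) = 50
n2 (Zane): max(36, 50) = 50
r (Hugo): min(69, 50) = 50
Hugo at r wants the lowest of {n1=69, n2=50}, so chooses n2.

n2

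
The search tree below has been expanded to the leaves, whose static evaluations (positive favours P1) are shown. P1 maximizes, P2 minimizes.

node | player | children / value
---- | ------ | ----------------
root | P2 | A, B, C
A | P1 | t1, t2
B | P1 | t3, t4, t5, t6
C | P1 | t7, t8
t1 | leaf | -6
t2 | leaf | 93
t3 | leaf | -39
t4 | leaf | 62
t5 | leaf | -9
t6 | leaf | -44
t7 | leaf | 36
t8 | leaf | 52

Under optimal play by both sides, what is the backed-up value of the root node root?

A (P1): max(-6, 93) = 93
B (P1): max(-39, 62, -9, -44) = 62
C (P1): max(36, 52) = 52
root (P2): min(93, 62, 52) = 52

52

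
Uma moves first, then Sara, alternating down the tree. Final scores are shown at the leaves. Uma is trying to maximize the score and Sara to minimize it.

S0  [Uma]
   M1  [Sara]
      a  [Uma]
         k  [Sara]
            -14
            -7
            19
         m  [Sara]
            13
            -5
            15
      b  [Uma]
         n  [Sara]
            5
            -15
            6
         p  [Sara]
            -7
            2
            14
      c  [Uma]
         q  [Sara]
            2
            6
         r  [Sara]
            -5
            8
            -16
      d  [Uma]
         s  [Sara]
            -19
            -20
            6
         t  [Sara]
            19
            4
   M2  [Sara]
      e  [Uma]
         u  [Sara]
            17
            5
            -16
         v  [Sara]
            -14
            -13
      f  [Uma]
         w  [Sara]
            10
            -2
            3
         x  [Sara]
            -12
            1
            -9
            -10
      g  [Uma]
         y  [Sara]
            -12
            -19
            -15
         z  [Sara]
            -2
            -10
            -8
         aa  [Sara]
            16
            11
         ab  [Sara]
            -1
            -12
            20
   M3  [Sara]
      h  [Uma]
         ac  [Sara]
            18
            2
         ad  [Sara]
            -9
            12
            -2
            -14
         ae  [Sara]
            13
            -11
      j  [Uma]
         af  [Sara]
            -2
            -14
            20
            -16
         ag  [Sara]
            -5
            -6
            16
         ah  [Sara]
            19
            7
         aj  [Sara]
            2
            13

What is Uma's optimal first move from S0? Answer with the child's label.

k (Sara): min(-14, -7, 19) = -14
m (Sara): min(13, -5, 15) = -5
a (Uma): max(-14, -5) = -5
n (Sara): min(5, -15, 6) = -15
p (Sara): min(-7, 2, 14) = -7
b (Uma): max(-15, -7) = -7
q (Sara): min(2, 6) = 2
r (Sara): min(-5, 8, -16) = -16
c (Uma): max(2, -16) = 2
s (Sara): min(-19, -20, 6) = -20
t (Sara): min(19, 4) = 4
d (Uma): max(-20, 4) = 4
M1 (Sara): min(-5, -7, 2, 4) = -7
u (Sara): min(17, 5, -16) = -16
v (Sara): min(-14, -13) = -14
e (Uma): max(-16, -14) = -14
w (Sara): min(10, -2, 3) = -2
x (Sara): min(-12, 1, -9, -10) = -12
f (Uma): max(-2, -12) = -2
y (Sara): min(-12, -19, -15) = -19
z (Sara): min(-2, -10, -8) = -10
aa (Sara): min(16, 11) = 11
ab (Sara): min(-1, -12, 20) = -12
g (Uma): max(-19, -10, 11, -12) = 11
M2 (Sara): min(-14, -2, 11) = -14
ac (Sara): min(18, 2) = 2
ad (Sara): min(-9, 12, -2, -14) = -14
ae (Sara): min(13, -11) = -11
h (Uma): max(2, -14, -11) = 2
af (Sara): min(-2, -14, 20, -16) = -16
ag (Sara): min(-5, -6, 16) = -6
ah (Sara): min(19, 7) = 7
aj (Sara): min(2, 13) = 2
j (Uma): max(-16, -6, 7, 2) = 7
M3 (Sara): min(2, 7) = 2
S0 (Uma): max(-7, -14, 2) = 2
Uma at S0 wants the highest of {M1=-7, M2=-14, M3=2}, so chooses M3.

M3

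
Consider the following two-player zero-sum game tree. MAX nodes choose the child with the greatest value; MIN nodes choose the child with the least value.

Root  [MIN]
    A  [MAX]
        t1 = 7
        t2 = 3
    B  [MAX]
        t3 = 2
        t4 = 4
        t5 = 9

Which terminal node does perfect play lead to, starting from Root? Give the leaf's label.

t1

A (MAX): max(7, 3) = 7
B (MAX): max(2, 4, 9) = 9
Root (MIN): min(7, 9) = 7
At Root, MIN picks A (lowest: 7).
At A, MAX picks t1 (highest: 7).
Terminal value 7.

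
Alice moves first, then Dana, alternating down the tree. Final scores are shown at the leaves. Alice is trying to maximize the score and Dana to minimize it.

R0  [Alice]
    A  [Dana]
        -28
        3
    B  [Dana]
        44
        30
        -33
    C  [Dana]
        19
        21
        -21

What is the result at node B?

B (Dana): min(44, 30, -33) = -33

-33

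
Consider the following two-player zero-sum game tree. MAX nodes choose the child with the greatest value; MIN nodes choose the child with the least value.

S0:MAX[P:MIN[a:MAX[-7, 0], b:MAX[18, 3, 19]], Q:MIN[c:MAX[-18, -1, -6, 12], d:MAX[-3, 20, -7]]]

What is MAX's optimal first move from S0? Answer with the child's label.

a (MAX): max(-7, 0) = 0
b (MAX): max(18, 3, 19) = 19
P (MIN): min(0, 19) = 0
c (MAX): max(-18, -1, -6, 12) = 12
d (MAX): max(-3, 20, -7) = 20
Q (MIN): min(12, 20) = 12
S0 (MAX): max(0, 12) = 12
MAX at S0 wants the highest of {P=0, Q=12}, so chooses Q.

Q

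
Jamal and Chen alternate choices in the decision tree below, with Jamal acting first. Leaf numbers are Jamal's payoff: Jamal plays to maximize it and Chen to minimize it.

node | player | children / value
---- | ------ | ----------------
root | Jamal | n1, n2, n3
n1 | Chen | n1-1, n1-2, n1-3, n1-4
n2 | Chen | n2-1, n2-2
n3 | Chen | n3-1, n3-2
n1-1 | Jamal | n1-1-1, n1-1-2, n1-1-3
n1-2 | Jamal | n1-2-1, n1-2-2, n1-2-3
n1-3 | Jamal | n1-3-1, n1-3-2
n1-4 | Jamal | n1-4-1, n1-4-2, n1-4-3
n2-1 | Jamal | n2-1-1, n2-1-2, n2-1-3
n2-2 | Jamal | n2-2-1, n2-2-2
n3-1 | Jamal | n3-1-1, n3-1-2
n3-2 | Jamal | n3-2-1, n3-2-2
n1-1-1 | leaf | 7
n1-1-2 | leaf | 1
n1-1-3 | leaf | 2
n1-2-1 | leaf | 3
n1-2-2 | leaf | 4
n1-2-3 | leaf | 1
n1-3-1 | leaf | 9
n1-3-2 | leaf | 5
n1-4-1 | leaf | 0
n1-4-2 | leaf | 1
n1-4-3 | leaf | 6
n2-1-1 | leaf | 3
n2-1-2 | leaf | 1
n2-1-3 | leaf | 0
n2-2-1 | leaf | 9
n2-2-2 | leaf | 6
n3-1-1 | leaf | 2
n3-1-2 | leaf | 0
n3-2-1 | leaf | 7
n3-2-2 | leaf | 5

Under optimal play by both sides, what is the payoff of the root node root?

4

n1-1 (Jamal): max(7, 1, 2) = 7
n1-2 (Jamal): max(3, 4, 1) = 4
n1-3 (Jamal): max(9, 5) = 9
n1-4 (Jamal): max(0, 1, 6) = 6
n1 (Chen): min(7, 4, 9, 6) = 4
n2-1 (Jamal): max(3, 1, 0) = 3
n2-2 (Jamal): max(9, 6) = 9
n2 (Chen): min(3, 9) = 3
n3-1 (Jamal): max(2, 0) = 2
n3-2 (Jamal): max(7, 5) = 7
n3 (Chen): min(2, 7) = 2
root (Jamal): max(4, 3, 2) = 4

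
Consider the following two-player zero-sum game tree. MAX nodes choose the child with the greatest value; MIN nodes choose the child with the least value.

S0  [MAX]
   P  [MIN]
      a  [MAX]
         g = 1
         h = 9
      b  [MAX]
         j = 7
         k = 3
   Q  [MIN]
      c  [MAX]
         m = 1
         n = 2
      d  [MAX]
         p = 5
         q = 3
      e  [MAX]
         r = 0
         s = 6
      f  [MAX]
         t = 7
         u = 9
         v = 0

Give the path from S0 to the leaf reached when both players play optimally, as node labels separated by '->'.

a (MAX): max(1, 9) = 9
b (MAX): max(7, 3) = 7
P (MIN): min(9, 7) = 7
c (MAX): max(1, 2) = 2
d (MAX): max(5, 3) = 5
e (MAX): max(0, 6) = 6
f (MAX): max(7, 9, 0) = 9
Q (MIN): min(2, 5, 6, 9) = 2
S0 (MAX): max(7, 2) = 7
At S0, MAX picks P (highest: 7).
At P, MIN picks b (lowest: 7).
At b, MAX picks j (highest: 7).
Terminal value 7.

S0 -> P -> b -> j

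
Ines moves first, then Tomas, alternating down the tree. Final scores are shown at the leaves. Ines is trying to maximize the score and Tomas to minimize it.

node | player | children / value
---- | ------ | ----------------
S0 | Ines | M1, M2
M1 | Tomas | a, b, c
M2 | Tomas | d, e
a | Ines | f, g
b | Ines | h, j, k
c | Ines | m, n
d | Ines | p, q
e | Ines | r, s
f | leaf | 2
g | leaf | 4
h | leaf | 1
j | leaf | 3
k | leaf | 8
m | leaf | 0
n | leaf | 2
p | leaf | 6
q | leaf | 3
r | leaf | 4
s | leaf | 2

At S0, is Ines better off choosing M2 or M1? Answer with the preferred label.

M2

d (Ines): max(6, 3) = 6
e (Ines): max(4, 2) = 4
M2 (Tomas): min(6, 4) = 4
a (Ines): max(2, 4) = 4
b (Ines): max(1, 3, 8) = 8
c (Ines): max(0, 2) = 2
M1 (Tomas): min(4, 8, 2) = 2
Ines prefers the higher value; M2=4, M1=2. M2 is better since 4 > 2.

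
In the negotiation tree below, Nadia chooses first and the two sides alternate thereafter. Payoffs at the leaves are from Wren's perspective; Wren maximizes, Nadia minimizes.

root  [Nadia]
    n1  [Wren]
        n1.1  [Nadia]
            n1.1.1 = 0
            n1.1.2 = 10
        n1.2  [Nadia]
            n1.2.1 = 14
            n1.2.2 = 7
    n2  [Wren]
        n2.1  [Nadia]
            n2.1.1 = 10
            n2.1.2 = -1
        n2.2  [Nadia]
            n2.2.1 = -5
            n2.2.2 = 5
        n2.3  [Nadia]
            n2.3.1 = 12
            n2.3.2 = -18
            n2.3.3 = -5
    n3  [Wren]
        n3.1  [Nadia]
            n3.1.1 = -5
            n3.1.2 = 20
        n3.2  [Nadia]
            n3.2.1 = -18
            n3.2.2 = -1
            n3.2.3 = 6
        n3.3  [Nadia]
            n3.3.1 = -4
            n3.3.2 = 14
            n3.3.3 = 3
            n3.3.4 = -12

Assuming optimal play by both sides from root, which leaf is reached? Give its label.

n3.1.1

n1.1 (Nadia): min(0, 10) = 0
n1.2 (Nadia): min(14, 7) = 7
n1 (Wren): max(0, 7) = 7
n2.1 (Nadia): min(10, -1) = -1
n2.2 (Nadia): min(-5, 5) = -5
n2.3 (Nadia): min(12, -18, -5) = -18
n2 (Wren): max(-1, -5, -18) = -1
n3.1 (Nadia): min(-5, 20) = -5
n3.2 (Nadia): min(-18, -1, 6) = -18
n3.3 (Nadia): min(-4, 14, 3, -12) = -12
n3 (Wren): max(-5, -18, -12) = -5
root (Nadia): min(7, -1, -5) = -5
At root, Nadia picks n3 (lowest: -5).
At n3, Wren picks n3.1 (highest: -5).
At n3.1, Nadia picks n3.1.1 (lowest: -5).
Terminal value -5.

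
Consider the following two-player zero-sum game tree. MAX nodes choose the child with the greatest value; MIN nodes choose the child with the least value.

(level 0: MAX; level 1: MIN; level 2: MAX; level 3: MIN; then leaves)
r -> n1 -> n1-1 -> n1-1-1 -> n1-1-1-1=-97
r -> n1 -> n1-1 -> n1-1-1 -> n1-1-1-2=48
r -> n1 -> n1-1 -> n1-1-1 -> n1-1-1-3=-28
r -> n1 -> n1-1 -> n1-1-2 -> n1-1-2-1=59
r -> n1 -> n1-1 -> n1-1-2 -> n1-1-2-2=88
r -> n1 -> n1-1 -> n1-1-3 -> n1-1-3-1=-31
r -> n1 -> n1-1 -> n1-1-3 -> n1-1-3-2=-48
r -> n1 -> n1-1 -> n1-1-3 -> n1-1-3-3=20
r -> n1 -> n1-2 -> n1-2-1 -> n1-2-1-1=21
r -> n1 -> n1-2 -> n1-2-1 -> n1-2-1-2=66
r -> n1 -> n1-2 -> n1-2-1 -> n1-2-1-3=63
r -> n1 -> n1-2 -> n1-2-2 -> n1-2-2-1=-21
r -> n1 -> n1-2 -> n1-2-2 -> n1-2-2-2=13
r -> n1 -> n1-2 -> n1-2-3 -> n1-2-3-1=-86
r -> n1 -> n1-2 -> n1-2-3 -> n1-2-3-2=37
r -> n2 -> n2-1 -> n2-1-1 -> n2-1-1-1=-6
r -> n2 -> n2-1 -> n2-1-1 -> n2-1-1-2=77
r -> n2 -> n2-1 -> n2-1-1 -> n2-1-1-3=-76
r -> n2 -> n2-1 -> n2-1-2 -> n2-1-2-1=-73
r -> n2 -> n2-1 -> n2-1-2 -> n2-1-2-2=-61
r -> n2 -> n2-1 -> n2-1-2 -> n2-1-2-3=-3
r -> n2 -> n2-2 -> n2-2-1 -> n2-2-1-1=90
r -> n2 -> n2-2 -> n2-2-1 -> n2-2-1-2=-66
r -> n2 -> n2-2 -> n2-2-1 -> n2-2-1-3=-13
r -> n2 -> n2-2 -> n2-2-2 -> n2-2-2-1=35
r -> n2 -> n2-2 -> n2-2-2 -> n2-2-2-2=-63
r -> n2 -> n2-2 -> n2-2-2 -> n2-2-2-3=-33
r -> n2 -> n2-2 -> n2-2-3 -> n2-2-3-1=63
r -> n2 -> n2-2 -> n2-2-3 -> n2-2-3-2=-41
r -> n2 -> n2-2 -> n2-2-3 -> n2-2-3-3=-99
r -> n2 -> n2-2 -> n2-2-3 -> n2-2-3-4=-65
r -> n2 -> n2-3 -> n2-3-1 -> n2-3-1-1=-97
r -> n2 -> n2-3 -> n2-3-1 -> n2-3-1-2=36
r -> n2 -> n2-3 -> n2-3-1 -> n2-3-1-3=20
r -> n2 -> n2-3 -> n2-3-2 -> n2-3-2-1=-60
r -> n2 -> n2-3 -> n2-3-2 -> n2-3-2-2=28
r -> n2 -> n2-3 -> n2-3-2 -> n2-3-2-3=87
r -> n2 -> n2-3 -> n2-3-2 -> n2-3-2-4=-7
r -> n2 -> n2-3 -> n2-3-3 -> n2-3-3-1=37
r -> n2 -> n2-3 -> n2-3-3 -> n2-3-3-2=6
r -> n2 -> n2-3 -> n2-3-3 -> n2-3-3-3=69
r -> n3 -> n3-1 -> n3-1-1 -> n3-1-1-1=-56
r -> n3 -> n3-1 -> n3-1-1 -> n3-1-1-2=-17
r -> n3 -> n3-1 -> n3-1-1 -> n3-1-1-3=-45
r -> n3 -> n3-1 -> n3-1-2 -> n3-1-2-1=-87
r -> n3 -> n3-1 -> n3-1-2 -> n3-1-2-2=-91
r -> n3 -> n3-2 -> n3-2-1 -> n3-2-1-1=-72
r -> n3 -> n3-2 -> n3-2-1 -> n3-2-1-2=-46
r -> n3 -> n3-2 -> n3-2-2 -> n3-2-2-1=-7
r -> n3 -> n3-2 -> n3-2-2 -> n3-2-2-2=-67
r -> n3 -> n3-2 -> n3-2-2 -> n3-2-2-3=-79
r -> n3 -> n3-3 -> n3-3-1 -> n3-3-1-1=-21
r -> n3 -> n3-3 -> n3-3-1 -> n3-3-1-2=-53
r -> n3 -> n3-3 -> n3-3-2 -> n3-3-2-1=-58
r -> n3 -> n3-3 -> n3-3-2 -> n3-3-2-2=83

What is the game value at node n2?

-73

n2-1-1 (MIN): min(-6, 77, -76) = -76
n2-1-2 (MIN): min(-73, -61, -3) = -73
n2-1 (MAX): max(-76, -73) = -73
n2-2-1 (MIN): min(90, -66, -13) = -66
n2-2-2 (MIN): min(35, -63, -33) = -63
n2-2-3 (MIN): min(63, -41, -99, -65) = -99
n2-2 (MAX): max(-66, -63, -99) = -63
n2-3-1 (MIN): min(-97, 36, 20) = -97
n2-3-2 (MIN): min(-60, 28, 87, -7) = -60
n2-3-3 (MIN): min(37, 6, 69) = 6
n2-3 (MAX): max(-97, -60, 6) = 6
n2 (MIN): min(-73, -63, 6) = -73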